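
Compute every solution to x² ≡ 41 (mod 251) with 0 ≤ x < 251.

36, 215

Since 251 ≡ 3 (mod 4), a square root of 41 is 41^((251+1)/4) = 41^63 mod 251.
Repeated squaring: 41^2≡175, 41^4≡3, 41^8≡9, 41^16≡81, 41^32≡35 (mod 251).
41^63 = 41^(32+16+8+4+2+1) ≡ 36 (mod 251).
Check: 36² = 1296 ≡ 41 (mod 251). The two roots are 36 and 215.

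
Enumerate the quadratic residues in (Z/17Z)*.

1,2,4,8,9,13,15,16

Square k = 1,…,8 (k and 17−k give the same square):
1²=1, 2²=4, 3²=9, 4²=16, 5²≡8, 6²≡2, 7²≡15, 8²≡13 (mod 17).
So the quadratic residues mod 17 are {1, 2, 4, 8, 9, 13, 15, 16}.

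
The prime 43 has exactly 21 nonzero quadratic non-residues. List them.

Square k = 1,…,21 (k and 43−k give the same square):
1²=1, 2²=4, 3²=9, 4²=16, 5²=25, 6²=36, 7²≡6, 8²≡21, 9²≡38, 10²≡14, 11²≡35, 12²≡15, 13²≡40, 14²≡24, 15²≡10, 16²≡41, 17²≡31, 18²≡23, 19²≡17, 20²≡13, 21²≡11 (mod 43).
The residues are {1, 4, 6, 9, 10, 11, 13, 14, 15, 16, 17, 21, 23, 24, 25, 31, 35, 36, 38, 40, 41}; the non-residues are the remaining 21 nonzero classes.

2,3,5,7,8,12,18,19,20,22,26,27,28,29,30,32,33,34,37,39,42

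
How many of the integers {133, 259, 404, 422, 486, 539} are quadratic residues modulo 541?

2

(133/541) = +1 → QR.
(259/541) = -1 → non-residue.
(404/541) = +1 → QR.
(422/541) = -1 → non-residue.
(486/541) = -1 → non-residue.
(539/541) = -1 → non-residue.
Total quadratic residues among the 6: 2.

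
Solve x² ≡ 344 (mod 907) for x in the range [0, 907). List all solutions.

275, 632

Since 907 ≡ 3 (mod 4), a square root of 344 is 344^((907+1)/4) = 344^227 mod 907.
Repeated squaring: 344^2≡426, 344^4≡76, 344^8≡334, 344^16≡902, 344^32≡25, 344^64≡625, 344^128≡615 (mod 907).
344^227 = 344^(128+64+32+2+1) ≡ 632 (mod 907).
Check: 632² = 399424 ≡ 344 (mod 907). The two roots are 275 and 632.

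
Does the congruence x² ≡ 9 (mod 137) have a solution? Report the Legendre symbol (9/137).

Reciprocity: 9 ≡ 1 and 137 ≡ 1 (mod 4), so (9/137) = +(137/9).
Reduce top mod 9: now compute (2/9).
Pull out 2: since 9 ≡ 1 (mod 8), (2/9) = +1.
Reached (1/9) = 1. Collecting the sign flips along the way, the symbol is +1.

1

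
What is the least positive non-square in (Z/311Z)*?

(2/311) = +1, so 2 is a residue.
(3/311) = +1, so 3 is a residue.
(4/311) = +1, so 4 is a residue.
(5/311) = +1, so 5 is a residue.
(6/311) = +1, so 6 is a residue.
(7/311) = +1, so 7 is a residue.
(8/311) = +1, so 8 is a residue.
(9/311) = +1, so 9 is a residue.
(10/311) = +1, so 10 is a residue.
(11/311) = −1, so 11 is the smallest positive non-residue mod 311.

11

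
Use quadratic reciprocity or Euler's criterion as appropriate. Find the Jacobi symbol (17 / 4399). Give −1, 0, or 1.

Reciprocity: 17 ≡ 1 and 4399 ≡ 3 (mod 4), so (17/4399) = +(4399/17).
Reduce top mod 17: now compute (13/17).
Reciprocity: 13 ≡ 1 and 17 ≡ 1 (mod 4), so (13/17) = +(17/13).
Reduce top mod 13: now compute (4/13).
Pull out 2^2: since 13 ≡ 5 (mod 8), (2/13) = -1, so (2/13)^2 = +1.
Reached (1/13) = 1. Collecting the sign flips along the way, the symbol is +1.

1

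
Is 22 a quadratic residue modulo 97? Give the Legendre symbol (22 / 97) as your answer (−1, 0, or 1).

1

Pull out 2: since 97 ≡ 1 (mod 8), (2/97) = +1.
Reciprocity: 11 ≡ 3 and 97 ≡ 1 (mod 4), so (11/97) = +(97/11).
Reduce top mod 11: now compute (9/11).
Reciprocity: 9 ≡ 1 and 11 ≡ 3 (mod 4), so (9/11) = +(11/9).
Reduce top mod 9: now compute (2/9).
Pull out 2: since 9 ≡ 1 (mod 8), (2/9) = +1.
Reached (1/9) = 1. Collecting the sign flips along the way, the symbol is +1.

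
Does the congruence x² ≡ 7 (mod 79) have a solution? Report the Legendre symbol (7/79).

Reciprocity: 7 ≡ 3 and 79 ≡ 3 (mod 4), so (7/79) = −(79/7).
Reduce top mod 7: now compute (2/7).
Pull out 2: since 7 ≡ 7 (mod 8), (2/7) = +1.
Reached (1/7) = 1. Collecting the sign flips along the way, the symbol is -1.

-1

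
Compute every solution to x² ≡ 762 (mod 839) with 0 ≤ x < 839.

396, 443

Since 839 ≡ 3 (mod 4), a square root of 762 is 762^((839+1)/4) = 762^210 mod 839.
Repeated squaring: 762^2≡56, 762^4≡619, 762^8≡577, 762^16≡685, 762^32≡224, 762^64≡675, 762^128≡48 (mod 839).
762^210 = 762^(128+64+16+2) ≡ 443 (mod 839).
Check: 443² = 196249 ≡ 762 (mod 839). The two roots are 396 and 443.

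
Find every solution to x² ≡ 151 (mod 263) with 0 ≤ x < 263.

64, 199

Since 263 ≡ 3 (mod 4), a square root of 151 is 151^((263+1)/4) = 151^66 mod 263.
Repeated squaring: 151^2≡183, 151^4≡88, 151^8≡117, 151^16≡13, 151^32≡169, 151^64≡157 (mod 263).
151^66 = 151^(64+2) ≡ 64 (mod 263).
Check: 64² = 4096 ≡ 151 (mod 263). The two roots are 64 and 199.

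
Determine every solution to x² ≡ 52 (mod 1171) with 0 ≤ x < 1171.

555, 616

Since 1171 ≡ 3 (mod 4), a square root of 52 is 52^((1171+1)/4) = 52^293 mod 1171.
Repeated squaring: 52^2≡362, 52^4≡1063, 52^8≡1125, 52^16≡945, 52^32≡723, 52^64≡463, 52^128≡76, 52^256≡1092 (mod 1171).
52^293 = 52^(256+32+4+1) ≡ 555 (mod 1171).
Check: 555² = 308025 ≡ 52 (mod 1171). The two roots are 555 and 616.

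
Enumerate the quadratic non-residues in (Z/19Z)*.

Square k = 1,…,9 (k and 19−k give the same square):
1²=1, 2²=4, 3²=9, 4²=16, 5²≡6, 6²≡17, 7²≡11, 8²≡7, 9²≡5 (mod 19).
The residues are {1, 4, 5, 6, 7, 9, 11, 16, 17}; the non-residues are the remaining 9 nonzero classes.

2 3 8 10 12 13 14 15 18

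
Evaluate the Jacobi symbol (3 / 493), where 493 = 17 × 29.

Reciprocity: 3 ≡ 3 and 493 ≡ 1 (mod 4), so (3/493) = +(493/3).
Reduce top mod 3: now compute (1/3).
Reached (1/3) = 1. Collecting the sign flips along the way, the symbol is +1.

1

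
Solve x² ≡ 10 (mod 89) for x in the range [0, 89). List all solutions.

30, 59

89 ≡ 1 (mod 4), so we find a root by search.
Trying successive values, 30² = 900 ≡ 10 (mod 89). The other root is 89 − 30 = 59.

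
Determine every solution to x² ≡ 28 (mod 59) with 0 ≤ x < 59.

21, 38

Since 59 ≡ 3 (mod 4), a square root of 28 is 28^((59+1)/4) = 28^15 mod 59.
Repeated squaring: 28^2≡17, 28^4≡53, 28^8≡36 (mod 59).
28^15 = 28^(8+4+2+1) ≡ 21 (mod 59).
Check: 21² = 441 ≡ 28 (mod 59). The two roots are 21 and 38.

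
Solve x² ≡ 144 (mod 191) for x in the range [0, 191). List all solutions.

Since 191 ≡ 3 (mod 4), a square root of 144 is 144^((191+1)/4) = 144^48 mod 191.
Repeated squaring: 144^2≡108, 144^4≡13, 144^8≡169, 144^16≡102, 144^32≡90 (mod 191).
144^48 = 144^(32+16) ≡ 12 (mod 191).
Check: 12² = 144 ≡ 144 (mod 191). The two roots are 12 and 179.

12, 179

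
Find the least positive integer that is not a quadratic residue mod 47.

5

(2/47) = +1, so 2 is a residue.
(3/47) = +1, so 3 is a residue.
(4/47) = +1, so 4 is a residue.
(5/47) = −1, so 5 is the smallest positive non-residue mod 47.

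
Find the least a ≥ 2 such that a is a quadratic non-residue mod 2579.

(2/2579) = −1, so 2 is the smallest positive non-residue mod 2579.

2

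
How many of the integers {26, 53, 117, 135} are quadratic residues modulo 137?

1

(26/137) = -1 → non-residue.
(53/137) = -1 → non-residue.
(117/137) = -1 → non-residue.
(135/137) = +1 → QR.
Total quadratic residues among the 4: 1.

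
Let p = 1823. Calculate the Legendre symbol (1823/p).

0

First reduce: 1823 ≡ 0 (mod 1823).
Top reduces to 0: gcd > 1, so the symbol is 0.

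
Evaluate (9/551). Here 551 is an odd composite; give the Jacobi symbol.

1

Reciprocity: 9 ≡ 1 and 551 ≡ 3 (mod 4), so (9/551) = +(551/9).
Reduce top mod 9: now compute (2/9).
Pull out 2: since 9 ≡ 1 (mod 8), (2/9) = +1.
Reached (1/9) = 1. Collecting the sign flips along the way, the symbol is +1.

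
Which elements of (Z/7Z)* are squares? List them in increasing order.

Square k = 1,…,3 (k and 7−k give the same square):
1²=1, 2²=4, 3²≡2 (mod 7).
So the quadratic residues mod 7 are {1, 2, 4}.

1,2,4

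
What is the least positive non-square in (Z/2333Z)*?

2

(2/2333) = −1, so 2 is the smallest positive non-residue mod 2333.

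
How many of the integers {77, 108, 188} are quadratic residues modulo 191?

(77/191) = +1 → QR.
(108/191) = +1 → QR.
(188/191) = -1 → non-residue.
Total quadratic residues among the 3: 2.

2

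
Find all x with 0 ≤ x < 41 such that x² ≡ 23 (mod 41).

8, 33

41 ≡ 1 (mod 4), so we find a root by search.
Trying successive values, 8² = 64 ≡ 23 (mod 41). The other root is 41 − 8 = 33.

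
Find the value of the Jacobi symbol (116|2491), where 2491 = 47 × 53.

Pull out 2^2: since 2491 ≡ 3 (mod 8), (2/2491) = -1, so (2/2491)^2 = +1.
Reciprocity: 29 ≡ 1 and 2491 ≡ 3 (mod 4), so (29/2491) = +(2491/29).
Reduce top mod 29: now compute (26/29).
Pull out 2: since 29 ≡ 5 (mod 8), (2/29) = -1.
Reciprocity: 13 ≡ 1 and 29 ≡ 1 (mod 4), so (13/29) = +(29/13).
Reduce top mod 13: now compute (3/13).
Reciprocity: 3 ≡ 3 and 13 ≡ 1 (mod 4), so (3/13) = +(13/3).
Reduce top mod 3: now compute (1/3).
Reached (1/3) = 1. Collecting the sign flips along the way, the symbol is -1.

-1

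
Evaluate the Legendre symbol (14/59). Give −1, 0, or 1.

Pull out 2: since 59 ≡ 3 (mod 8), (2/59) = -1.
Reciprocity: 7 ≡ 3 and 59 ≡ 3 (mod 4), so (7/59) = −(59/7).
Reduce top mod 7: now compute (3/7).
Reciprocity: 3 ≡ 3 and 7 ≡ 3 (mod 4), so (3/7) = −(7/3).
Reduce top mod 3: now compute (1/3).
Reached (1/3) = 1. Collecting the sign flips along the way, the symbol is -1.

-1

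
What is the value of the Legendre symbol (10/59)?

Pull out 2: since 59 ≡ 3 (mod 8), (2/59) = -1.
Reciprocity: 5 ≡ 1 and 59 ≡ 3 (mod 4), so (5/59) = +(59/5).
Reduce top mod 5: now compute (4/5).
Pull out 2^2: since 5 ≡ 5 (mod 8), (2/5) = -1, so (2/5)^2 = +1.
Reached (1/5) = 1. Collecting the sign flips along the way, the symbol is -1.

-1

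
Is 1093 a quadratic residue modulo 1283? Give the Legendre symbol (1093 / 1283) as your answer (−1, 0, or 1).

Reciprocity: 1093 ≡ 1 and 1283 ≡ 3 (mod 4), so (1093/1283) = +(1283/1093).
Reduce top mod 1093: now compute (190/1093).
Pull out 2: since 1093 ≡ 5 (mod 8), (2/1093) = -1.
Reciprocity: 95 ≡ 3 and 1093 ≡ 1 (mod 4), so (95/1093) = +(1093/95).
Reduce top mod 95: now compute (48/95).
Pull out 2^4: since 95 ≡ 7 (mod 8), (2/95) = +1, so (2/95)^4 = +1.
Reciprocity: 3 ≡ 3 and 95 ≡ 3 (mod 4), so (3/95) = −(95/3).
Reduce top mod 3: now compute (2/3).
Pull out 2: since 3 ≡ 3 (mod 8), (2/3) = -1.
Reached (1/3) = 1. Collecting the sign flips along the way, the symbol is -1.

-1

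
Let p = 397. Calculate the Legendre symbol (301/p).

Reciprocity: 301 ≡ 1 and 397 ≡ 1 (mod 4), so (301/397) = +(397/301).
Reduce top mod 301: now compute (96/301).
Pull out 2^5: since 301 ≡ 5 (mod 8), (2/301) = -1, so (2/301)^5 = -1.
Reciprocity: 3 ≡ 3 and 301 ≡ 1 (mod 4), so (3/301) = +(301/3).
Reduce top mod 3: now compute (1/3).
Reached (1/3) = 1. Collecting the sign flips along the way, the symbol is -1.

-1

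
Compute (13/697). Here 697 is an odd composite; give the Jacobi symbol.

-1

Reciprocity: 13 ≡ 1 and 697 ≡ 1 (mod 4), so (13/697) = +(697/13).
Reduce top mod 13: now compute (8/13).
Pull out 2^3: since 13 ≡ 5 (mod 8), (2/13) = -1, so (2/13)^3 = -1.
Reached (1/13) = 1. Collecting the sign flips along the way, the symbol is -1.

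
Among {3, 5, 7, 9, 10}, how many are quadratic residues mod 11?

3

(3/11) = +1 → QR.
(5/11) = +1 → QR.
(7/11) = -1 → non-residue.
(9/11) = +1 → QR.
(10/11) = -1 → non-residue.
Total quadratic residues among the 5: 3.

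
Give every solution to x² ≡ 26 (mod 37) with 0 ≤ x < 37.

37 ≡ 1 (mod 4), so we find a root by search.
Trying successive values, 10² = 100 ≡ 26 (mod 37). The other root is 37 − 10 = 27.

10, 27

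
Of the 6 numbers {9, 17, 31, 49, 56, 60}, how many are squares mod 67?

(9/67) = +1 → QR.
(17/67) = +1 → QR.
(31/67) = -1 → non-residue.
(49/67) = +1 → QR.
(56/67) = +1 → QR.
(60/67) = +1 → QR.
Total quadratic residues among the 6: 5.

5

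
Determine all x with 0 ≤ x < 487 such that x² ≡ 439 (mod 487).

88, 399

Since 487 ≡ 3 (mod 4), a square root of 439 is 439^((487+1)/4) = 439^122 mod 487.
Repeated squaring: 439^2≡356, 439^4≡116, 439^8≡307, 439^16≡258, 439^32≡332, 439^64≡162 (mod 487).
439^122 = 439^(64+32+16+8+2) ≡ 399 (mod 487).
Check: 399² = 159201 ≡ 439 (mod 487). The two roots are 88 and 399.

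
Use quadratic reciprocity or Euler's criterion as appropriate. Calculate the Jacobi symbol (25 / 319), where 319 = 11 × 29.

Reciprocity: 25 ≡ 1 and 319 ≡ 3 (mod 4), so (25/319) = +(319/25).
Reduce top mod 25: now compute (19/25).
Reciprocity: 19 ≡ 3 and 25 ≡ 1 (mod 4), so (19/25) = +(25/19).
Reduce top mod 19: now compute (6/19).
Pull out 2: since 19 ≡ 3 (mod 8), (2/19) = -1.
Reciprocity: 3 ≡ 3 and 19 ≡ 3 (mod 4), so (3/19) = −(19/3).
Reduce top mod 3: now compute (1/3).
Reached (1/3) = 1. Collecting the sign flips along the way, the symbol is +1.

1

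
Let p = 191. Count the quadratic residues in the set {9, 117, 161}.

2

(9/191) = +1 → QR.
(117/191) = +1 → QR.
(161/191) = -1 → non-residue.
Total quadratic residues among the 3: 2.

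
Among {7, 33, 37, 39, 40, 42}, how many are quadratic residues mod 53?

(7/53) = +1 → QR.
(33/53) = -1 → non-residue.
(37/53) = +1 → QR.
(39/53) = -1 → non-residue.
(40/53) = +1 → QR.
(42/53) = +1 → QR.
Total quadratic residues among the 6: 4.

4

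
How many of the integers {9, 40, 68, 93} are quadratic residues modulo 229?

2

(9/229) = +1 → QR.
(40/229) = -1 → non-residue.
(68/229) = +1 → QR.
(93/229) = -1 → non-residue.
Total quadratic residues among the 4: 2.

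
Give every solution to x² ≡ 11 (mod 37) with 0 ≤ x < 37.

14, 23

37 ≡ 1 (mod 4), so we find a root by search.
Trying successive values, 14² = 196 ≡ 11 (mod 37). The other root is 37 − 14 = 23.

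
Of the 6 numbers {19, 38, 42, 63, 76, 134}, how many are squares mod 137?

(19/137) = +1 → QR.
(38/137) = +1 → QR.
(42/137) = -1 → non-residue.
(63/137) = +1 → QR.
(76/137) = +1 → QR.
(134/137) = -1 → non-residue.
Total quadratic residues among the 6: 4.

4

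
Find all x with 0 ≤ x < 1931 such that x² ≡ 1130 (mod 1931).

Since 1931 ≡ 3 (mod 4), a square root of 1130 is 1130^((1931+1)/4) = 1130^483 mod 1931.
Repeated squaring: 1130^2≡509, 1130^4≡327, 1130^8≡724, 1130^16≡875, 1130^32≡949, 1130^64≡755, 1130^128≡380, 1130^256≡1506 (mod 1931).
1130^483 = 1130^(256+128+64+32+2+1) ≡ 1067 (mod 1931).
Check: 1067² = 1138489 ≡ 1130 (mod 1931). The two roots are 864 and 1067.

864, 1067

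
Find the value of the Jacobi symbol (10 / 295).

Pull out 2: since 295 ≡ 7 (mod 8), (2/295) = +1.
Reciprocity: 5 ≡ 1 and 295 ≡ 3 (mod 4), so (5/295) = +(295/5).
Reduce top mod 5: now compute (0/5).
Top reduces to 0: gcd > 1, so the symbol is 0.

0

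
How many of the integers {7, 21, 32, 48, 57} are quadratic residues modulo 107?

2

(7/107) = -1 → non-residue.
(21/107) = -1 → non-residue.
(32/107) = -1 → non-residue.
(48/107) = +1 → QR.
(57/107) = +1 → QR.
Total quadratic residues among the 5: 2.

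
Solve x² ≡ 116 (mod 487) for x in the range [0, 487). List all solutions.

131, 356

Since 487 ≡ 3 (mod 4), a square root of 116 is 116^((487+1)/4) = 116^122 mod 487.
Repeated squaring: 116^2≡307, 116^4≡258, 116^8≡332, 116^16≡162, 116^32≡433, 116^64≡481 (mod 487).
116^122 = 116^(64+32+16+8+2) ≡ 356 (mod 487).
Check: 356² = 126736 ≡ 116 (mod 487). The two roots are 131 and 356.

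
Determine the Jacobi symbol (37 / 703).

0

Reciprocity: 37 ≡ 1 and 703 ≡ 3 (mod 4), so (37/703) = +(703/37).
Reduce top mod 37: now compute (0/37).
Top reduces to 0: gcd > 1, so the symbol is 0.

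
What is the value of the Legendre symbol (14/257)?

-1

Euler's criterion: (14/257) ≡ 14^128 (mod 257).
14^2 ≡ 196 (mod 257)
14^4 ≡ 123 (mod 257)
14^8 ≡ 223 (mod 257)
14^16 ≡ 128 (mod 257)
14^32 ≡ 193 (mod 257)
14^64 ≡ 241 (mod 257)
14^128 ≡ 256 (mod 257)
14^128 = 14^(128) ≡ 256 (mod 257).
Result is 256 ≡ −1, so (14/257) = −1.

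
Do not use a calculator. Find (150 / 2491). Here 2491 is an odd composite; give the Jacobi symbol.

1

Pull out 2: since 2491 ≡ 3 (mod 8), (2/2491) = -1.
Reciprocity: 75 ≡ 3 and 2491 ≡ 3 (mod 4), so (75/2491) = −(2491/75).
Reduce top mod 75: now compute (16/75).
Pull out 2^4: since 75 ≡ 3 (mod 8), (2/75) = -1, so (2/75)^4 = +1.
Reached (1/75) = 1. Collecting the sign flips along the way, the symbol is +1.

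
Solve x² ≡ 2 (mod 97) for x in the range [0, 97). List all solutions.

14, 83

97 ≡ 1 (mod 4), so we find a root by search.
Trying successive values, 14² = 196 ≡ 2 (mod 97). The other root is 97 − 14 = 83.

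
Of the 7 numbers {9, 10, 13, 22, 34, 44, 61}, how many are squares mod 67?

3

(9/67) = +1 → QR.
(10/67) = +1 → QR.
(13/67) = -1 → non-residue.
(22/67) = +1 → QR.
(34/67) = -1 → non-residue.
(44/67) = -1 → non-residue.
(61/67) = -1 → non-residue.
Total quadratic residues among the 7: 3.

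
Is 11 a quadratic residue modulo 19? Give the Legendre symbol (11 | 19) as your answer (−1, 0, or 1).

1

Reciprocity: 11 ≡ 3 and 19 ≡ 3 (mod 4), so (11/19) = −(19/11).
Reduce top mod 11: now compute (8/11).
Pull out 2^3: since 11 ≡ 3 (mod 8), (2/11) = -1, so (2/11)^3 = -1.
Reached (1/11) = 1. Collecting the sign flips along the way, the symbol is +1.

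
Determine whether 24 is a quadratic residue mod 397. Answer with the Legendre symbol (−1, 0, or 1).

Euler's criterion: (24/397) ≡ 24^198 (mod 397).
24^2 ≡ 179 (mod 397)
24^4 ≡ 281 (mod 397)
24^8 ≡ 355 (mod 397)
24^16 ≡ 176 (mod 397)
24^32 ≡ 10 (mod 397)
24^64 ≡ 100 (mod 397)
24^128 ≡ 75 (mod 397)
24^198 = 24^(128+64+4+2) ≡ 396 (mod 397).
Result is 396 ≡ −1, so (24/397) = −1.

-1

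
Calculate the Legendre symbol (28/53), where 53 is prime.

Pull out 2^2: since 53 ≡ 5 (mod 8), (2/53) = -1, so (2/53)^2 = +1.
Reciprocity: 7 ≡ 3 and 53 ≡ 1 (mod 4), so (7/53) = +(53/7).
Reduce top mod 7: now compute (4/7).
Pull out 2^2: since 7 ≡ 7 (mod 8), (2/7) = +1, so (2/7)^2 = +1.
Reached (1/7) = 1. Collecting the sign flips along the way, the symbol is +1.

1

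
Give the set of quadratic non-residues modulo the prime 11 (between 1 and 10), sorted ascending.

2 6 7 8 10

Square k = 1,…,5 (k and 11−k give the same square):
1²=1, 2²=4, 3²=9, 4²≡5, 5²≡3 (mod 11).
The residues are {1, 3, 4, 5, 9}; the non-residues are the remaining 5 nonzero classes.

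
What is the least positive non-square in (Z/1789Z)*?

2

(2/1789) = −1, so 2 is the smallest positive non-residue mod 1789.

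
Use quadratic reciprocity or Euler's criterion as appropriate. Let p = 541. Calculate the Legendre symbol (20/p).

1

Pull out 2^2: since 541 ≡ 5 (mod 8), (2/541) = -1, so (2/541)^2 = +1.
Reciprocity: 5 ≡ 1 and 541 ≡ 1 (mod 4), so (5/541) = +(541/5).
Reduce top mod 5: now compute (1/5).
Reached (1/5) = 1. Collecting the sign flips along the way, the symbol is +1.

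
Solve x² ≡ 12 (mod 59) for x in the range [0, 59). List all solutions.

22, 37

Since 59 ≡ 3 (mod 4), a square root of 12 is 12^((59+1)/4) = 12^15 mod 59.
Repeated squaring: 12^2≡26, 12^4≡27, 12^8≡21 (mod 59).
12^15 = 12^(8+4+2+1) ≡ 22 (mod 59).
Check: 22² = 484 ≡ 12 (mod 59). The two roots are 22 and 37.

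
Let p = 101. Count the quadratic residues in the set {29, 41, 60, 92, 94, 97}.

(29/101) = -1 → non-residue.
(41/101) = -1 → non-residue.
(60/101) = -1 → non-residue.
(92/101) = +1 → QR.
(94/101) = -1 → non-residue.
(97/101) = +1 → QR.
Total quadratic residues among the 6: 2.

2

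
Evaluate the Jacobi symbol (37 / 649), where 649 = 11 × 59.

Reciprocity: 37 ≡ 1 and 649 ≡ 1 (mod 4), so (37/649) = +(649/37).
Reduce top mod 37: now compute (20/37).
Pull out 2^2: since 37 ≡ 5 (mod 8), (2/37) = -1, so (2/37)^2 = +1.
Reciprocity: 5 ≡ 1 and 37 ≡ 1 (mod 4), so (5/37) = +(37/5).
Reduce top mod 5: now compute (2/5).
Pull out 2: since 5 ≡ 5 (mod 8), (2/5) = -1.
Reached (1/5) = 1. Collecting the sign flips along the way, the symbol is -1.

-1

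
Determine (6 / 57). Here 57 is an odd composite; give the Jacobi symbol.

Pull out 2: since 57 ≡ 1 (mod 8), (2/57) = +1.
Reciprocity: 3 ≡ 3 and 57 ≡ 1 (mod 4), so (3/57) = +(57/3).
Reduce top mod 3: now compute (0/3).
Top reduces to 0: gcd > 1, so the symbol is 0.

0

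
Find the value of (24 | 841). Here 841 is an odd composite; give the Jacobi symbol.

Pull out 2^3: since 841 ≡ 1 (mod 8), (2/841) = +1, so (2/841)^3 = +1.
Reciprocity: 3 ≡ 3 and 841 ≡ 1 (mod 4), so (3/841) = +(841/3).
Reduce top mod 3: now compute (1/3).
Reached (1/3) = 1. Collecting the sign flips along the way, the symbol is +1.

1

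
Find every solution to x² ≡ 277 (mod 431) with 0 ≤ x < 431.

191, 240

Since 431 ≡ 3 (mod 4), a square root of 277 is 277^((431+1)/4) = 277^108 mod 431.
Repeated squaring: 277^2≡11, 277^4≡121, 277^8≡418, 277^16≡169, 277^32≡115, 277^64≡295 (mod 431).
277^108 = 277^(64+32+8+4) ≡ 240 (mod 431).
Check: 240² = 57600 ≡ 277 (mod 431). The two roots are 191 and 240.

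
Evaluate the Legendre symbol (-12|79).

First reduce: -12 ≡ 67 (mod 79).
Reciprocity: 67 ≡ 3 and 79 ≡ 3 (mod 4), so (67/79) = −(79/67).
Reduce top mod 67: now compute (12/67).
Pull out 2^2: since 67 ≡ 3 (mod 8), (2/67) = -1, so (2/67)^2 = +1.
Reciprocity: 3 ≡ 3 and 67 ≡ 3 (mod 4), so (3/67) = −(67/3).
Reduce top mod 3: now compute (1/3).
Reached (1/3) = 1. Collecting the sign flips along the way, the symbol is +1.

1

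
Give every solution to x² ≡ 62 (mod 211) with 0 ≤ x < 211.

Since 211 ≡ 3 (mod 4), a square root of 62 is 62^((211+1)/4) = 62^53 mod 211.
Repeated squaring: 62^2≡46, 62^4≡6, 62^8≡36, 62^16≡30, 62^32≡56 (mod 211).
62^53 = 62^(32+16+4+1) ≡ 189 (mod 211).
Check: 189² = 35721 ≡ 62 (mod 211). The two roots are 22 and 189.

22, 189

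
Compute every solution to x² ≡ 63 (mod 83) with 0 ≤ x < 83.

Since 83 ≡ 3 (mod 4), a square root of 63 is 63^((83+1)/4) = 63^21 mod 83.
Repeated squaring: 63^2≡68, 63^4≡59, 63^8≡78, 63^16≡25 (mod 83).
63^21 = 63^(16+4+1) ≡ 48 (mod 83).
Check: 48² = 2304 ≡ 63 (mod 83). The two roots are 35 and 48.

35, 48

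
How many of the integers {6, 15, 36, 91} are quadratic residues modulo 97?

(6/97) = +1 → QR.
(15/97) = -1 → non-residue.
(36/97) = +1 → QR.
(91/97) = +1 → QR.
Total quadratic residues among the 4: 3.

3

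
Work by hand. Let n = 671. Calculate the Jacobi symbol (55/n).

0

Reciprocity: 55 ≡ 3 and 671 ≡ 3 (mod 4), so (55/671) = −(671/55).
Reduce top mod 55: now compute (11/55).
Reciprocity: 11 ≡ 3 and 55 ≡ 3 (mod 4), so (11/55) = −(55/11).
Reduce top mod 11: now compute (0/11).
Top reduces to 0: gcd > 1, so the symbol is 0.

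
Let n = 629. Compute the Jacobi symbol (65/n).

Reciprocity: 65 ≡ 1 and 629 ≡ 1 (mod 4), so (65/629) = +(629/65).
Reduce top mod 65: now compute (44/65).
Pull out 2^2: since 65 ≡ 1 (mod 8), (2/65) = +1, so (2/65)^2 = +1.
Reciprocity: 11 ≡ 3 and 65 ≡ 1 (mod 4), so (11/65) = +(65/11).
Reduce top mod 11: now compute (10/11).
Pull out 2: since 11 ≡ 3 (mod 8), (2/11) = -1.
Reciprocity: 5 ≡ 1 and 11 ≡ 3 (mod 4), so (5/11) = +(11/5).
Reduce top mod 5: now compute (1/5).
Reached (1/5) = 1. Collecting the sign flips along the way, the symbol is -1.

-1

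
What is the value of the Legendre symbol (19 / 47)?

-1

Reciprocity: 19 ≡ 3 and 47 ≡ 3 (mod 4), so (19/47) = −(47/19).
Reduce top mod 19: now compute (9/19).
Reciprocity: 9 ≡ 1 and 19 ≡ 3 (mod 4), so (9/19) = +(19/9).
Reduce top mod 9: now compute (1/9).
Reached (1/9) = 1. Collecting the sign flips along the way, the symbol is -1.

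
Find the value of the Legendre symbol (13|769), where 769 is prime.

Reciprocity: 13 ≡ 1 and 769 ≡ 1 (mod 4), so (13/769) = +(769/13).
Reduce top mod 13: now compute (2/13).
Pull out 2: since 13 ≡ 5 (mod 8), (2/13) = -1.
Reached (1/13) = 1. Collecting the sign flips along the way, the symbol is -1.

-1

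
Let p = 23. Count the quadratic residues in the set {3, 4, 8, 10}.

(3/23) = +1 → QR.
(4/23) = +1 → QR.
(8/23) = +1 → QR.
(10/23) = -1 → non-residue.
Total quadratic residues among the 4: 3.

3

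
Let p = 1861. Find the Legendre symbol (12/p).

Pull out 2^2: since 1861 ≡ 5 (mod 8), (2/1861) = -1, so (2/1861)^2 = +1.
Reciprocity: 3 ≡ 3 and 1861 ≡ 1 (mod 4), so (3/1861) = +(1861/3).
Reduce top mod 3: now compute (1/3).
Reached (1/3) = 1. Collecting the sign flips along the way, the symbol is +1.

1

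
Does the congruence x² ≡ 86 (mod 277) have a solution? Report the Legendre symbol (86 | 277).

1

Pull out 2: since 277 ≡ 5 (mod 8), (2/277) = -1.
Reciprocity: 43 ≡ 3 and 277 ≡ 1 (mod 4), so (43/277) = +(277/43).
Reduce top mod 43: now compute (19/43).
Reciprocity: 19 ≡ 3 and 43 ≡ 3 (mod 4), so (19/43) = −(43/19).
Reduce top mod 19: now compute (5/19).
Reciprocity: 5 ≡ 1 and 19 ≡ 3 (mod 4), so (5/19) = +(19/5).
Reduce top mod 5: now compute (4/5).
Pull out 2^2: since 5 ≡ 5 (mod 8), (2/5) = -1, so (2/5)^2 = +1.
Reached (1/5) = 1. Collecting the sign flips along the way, the symbol is +1.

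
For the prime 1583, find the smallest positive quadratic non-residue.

5

(2/1583) = +1, so 2 is a residue.
(3/1583) = +1, so 3 is a residue.
(4/1583) = +1, so 4 is a residue.
(5/1583) = −1, so 5 is the smallest positive non-residue mod 1583.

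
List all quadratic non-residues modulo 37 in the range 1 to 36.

2,5,6,8,13,14,15,17,18,19,20,22,23,24,29,31,32,35

Square k = 1,…,18 (k and 37−k give the same square):
1²=1, 2²=4, 3²=9, 4²=16, 5²=25, 6²=36, 7²≡12, 8²≡27, 9²≡7, 10²≡26, 11²≡10, 12²≡33, 13²≡21, 14²≡11, 15²≡3, 16²≡34, 17²≡30, 18²≡28 (mod 37).
The residues are {1, 3, 4, 7, 9, 10, 11, 12, 16, 21, 25, 26, 27, 28, 30, 33, 34, 36}; the non-residues are the remaining 18 nonzero classes.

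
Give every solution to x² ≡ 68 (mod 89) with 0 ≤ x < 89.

35, 54

89 ≡ 1 (mod 4), so we find a root by search.
Trying successive values, 35² = 1225 ≡ 68 (mod 89). The other root is 89 − 35 = 54.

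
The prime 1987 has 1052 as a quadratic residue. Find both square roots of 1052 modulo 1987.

Since 1987 ≡ 3 (mod 4), a square root of 1052 is 1052^((1987+1)/4) = 1052^497 mod 1987.
Repeated squaring: 1052^2≡1932, 1052^4≡1038, 1052^8≡490, 1052^16≡1660, 1052^32≡1618, 1052^64≡1045, 1052^128≡1162, 1052^256≡1071 (mod 1987).
1052^497 = 1052^(256+128+64+32+16+1) ≡ 377 (mod 1987).
Check: 377² = 142129 ≡ 1052 (mod 1987). The two roots are 377 and 1610.

377, 1610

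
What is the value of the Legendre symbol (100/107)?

Pull out 2^2: since 107 ≡ 3 (mod 8), (2/107) = -1, so (2/107)^2 = +1.
Reciprocity: 25 ≡ 1 and 107 ≡ 3 (mod 4), so (25/107) = +(107/25).
Reduce top mod 25: now compute (7/25).
Reciprocity: 7 ≡ 3 and 25 ≡ 1 (mod 4), so (7/25) = +(25/7).
Reduce top mod 7: now compute (4/7).
Pull out 2^2: since 7 ≡ 7 (mod 8), (2/7) = +1, so (2/7)^2 = +1.
Reached (1/7) = 1. Collecting the sign flips along the way, the symbol is +1.

1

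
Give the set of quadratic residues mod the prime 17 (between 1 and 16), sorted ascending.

Square k = 1,…,8 (k and 17−k give the same square):
1²=1, 2²=4, 3²=9, 4²=16, 5²≡8, 6²≡2, 7²≡15, 8²≡13 (mod 17).
So the quadratic residues mod 17 are {1, 2, 4, 8, 9, 13, 15, 16}.

1,2,4,8,9,13,15,16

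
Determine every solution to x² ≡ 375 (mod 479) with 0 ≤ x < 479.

57, 422

Since 479 ≡ 3 (mod 4), a square root of 375 is 375^((479+1)/4) = 375^120 mod 479.
Repeated squaring: 375^2≡278, 375^4≡165, 375^8≡401, 375^16≡336, 375^32≡331, 375^64≡349 (mod 479).
375^120 = 375^(64+32+16+8) ≡ 422 (mod 479).
Check: 422² = 178084 ≡ 375 (mod 479). The two roots are 57 and 422.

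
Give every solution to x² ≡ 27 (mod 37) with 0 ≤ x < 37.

8, 29

37 ≡ 1 (mod 4), so we find a root by search.
Trying successive values, 8² = 64 ≡ 27 (mod 37). The other root is 37 − 8 = 29.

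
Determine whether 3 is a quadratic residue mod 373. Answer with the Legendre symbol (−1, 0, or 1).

1

Euler's criterion: (3/373) ≡ 3^186 (mod 373).
3^2 ≡ 9 (mod 373)
3^4 ≡ 81 (mod 373)
3^8 ≡ 220 (mod 373)
3^16 ≡ 283 (mod 373)
3^32 ≡ 267 (mod 373)
3^64 ≡ 46 (mod 373)
3^128 ≡ 251 (mod 373)
3^186 = 3^(128+32+16+8+2) ≡ 1 (mod 373).
Result is 1, so (3/373) = 1.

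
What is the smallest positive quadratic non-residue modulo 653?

(2/653) = −1, so 2 is the smallest positive non-residue mod 653.

2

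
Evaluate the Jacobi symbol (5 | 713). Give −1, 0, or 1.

-1

Reciprocity: 5 ≡ 1 and 713 ≡ 1 (mod 4), so (5/713) = +(713/5).
Reduce top mod 5: now compute (3/5).
Reciprocity: 3 ≡ 3 and 5 ≡ 1 (mod 4), so (3/5) = +(5/3).
Reduce top mod 3: now compute (2/3).
Pull out 2: since 3 ≡ 3 (mod 8), (2/3) = -1.
Reached (1/3) = 1. Collecting the sign flips along the way, the symbol is -1.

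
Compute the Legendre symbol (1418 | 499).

First reduce: 1418 ≡ 420 (mod 499).
Pull out 2^2: since 499 ≡ 3 (mod 8), (2/499) = -1, so (2/499)^2 = +1.
Reciprocity: 105 ≡ 1 and 499 ≡ 3 (mod 4), so (105/499) = +(499/105).
Reduce top mod 105: now compute (79/105).
Reciprocity: 79 ≡ 3 and 105 ≡ 1 (mod 4), so (79/105) = +(105/79).
Reduce top mod 79: now compute (26/79).
Pull out 2: since 79 ≡ 7 (mod 8), (2/79) = +1.
Reciprocity: 13 ≡ 1 and 79 ≡ 3 (mod 4), so (13/79) = +(79/13).
Reduce top mod 13: now compute (1/13).
Reached (1/13) = 1. Collecting the sign flips along the way, the symbol is +1.

1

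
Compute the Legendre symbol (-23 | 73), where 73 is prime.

Euler's criterion: (-23/73) ≡ 50^36 (mod 73).
50^2 ≡ 18 (mod 73)
50^4 ≡ 32 (mod 73)
50^8 ≡ 2 (mod 73)
50^16 ≡ 4 (mod 73)
50^32 ≡ 16 (mod 73)
50^36 = 50^(32+4) ≡ 1 (mod 73).
Result is 1, so (-23/73) = 1.

1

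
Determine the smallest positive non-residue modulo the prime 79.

(2/79) = +1, so 2 is a residue.
(3/79) = −1, so 3 is the smallest positive non-residue mod 79.

3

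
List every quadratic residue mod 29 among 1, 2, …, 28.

1, 4, 5, 6, 7, 9, 13, 16, 20, 22, 23, 24, 25, 28

Square k = 1,…,14 (k and 29−k give the same square):
1²=1, 2²=4, 3²=9, 4²=16, 5²=25, 6²≡7, 7²≡20, 8²≡6, 9²≡23, 10²≡13, 11²≡5, 12²≡28, 13²≡24, 14²≡22 (mod 29).
So the quadratic residues mod 29 are {1, 4, 5, 6, 7, 9, 13, 16, 20, 22, 23, 24, 25, 28}.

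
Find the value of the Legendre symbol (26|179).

Pull out 2: since 179 ≡ 3 (mod 8), (2/179) = -1.
Reciprocity: 13 ≡ 1 and 179 ≡ 3 (mod 4), so (13/179) = +(179/13).
Reduce top mod 13: now compute (10/13).
Pull out 2: since 13 ≡ 5 (mod 8), (2/13) = -1.
Reciprocity: 5 ≡ 1 and 13 ≡ 1 (mod 4), so (5/13) = +(13/5).
Reduce top mod 5: now compute (3/5).
Reciprocity: 3 ≡ 3 and 5 ≡ 1 (mod 4), so (3/5) = +(5/3).
Reduce top mod 3: now compute (2/3).
Pull out 2: since 3 ≡ 3 (mod 8), (2/3) = -1.
Reached (1/3) = 1. Collecting the sign flips along the way, the symbol is -1.

-1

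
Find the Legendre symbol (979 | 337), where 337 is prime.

1

Euler's criterion: (979/337) ≡ 305^168 (mod 337).
305^2 ≡ 13 (mod 337)
305^4 ≡ 169 (mod 337)
305^8 ≡ 253 (mod 337)
305^16 ≡ 316 (mod 337)
305^32 ≡ 104 (mod 337)
305^64 ≡ 32 (mod 337)
305^128 ≡ 13 (mod 337)
305^168 = 305^(128+32+8) ≡ 1 (mod 337).
Result is 1, so (979/337) = 1.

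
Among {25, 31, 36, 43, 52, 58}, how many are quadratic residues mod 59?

(25/59) = +1 → QR.
(31/59) = -1 → non-residue.
(36/59) = +1 → QR.
(43/59) = -1 → non-residue.
(52/59) = -1 → non-residue.
(58/59) = -1 → non-residue.
Total quadratic residues among the 6: 2.

2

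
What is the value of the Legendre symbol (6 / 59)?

-1

Pull out 2: since 59 ≡ 3 (mod 8), (2/59) = -1.
Reciprocity: 3 ≡ 3 and 59 ≡ 3 (mod 4), so (3/59) = −(59/3).
Reduce top mod 3: now compute (2/3).
Pull out 2: since 3 ≡ 3 (mod 8), (2/3) = -1.
Reached (1/3) = 1. Collecting the sign flips along the way, the symbol is -1.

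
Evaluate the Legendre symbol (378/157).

1

First reduce: 378 ≡ 64 (mod 157).
Pull out 2^6: since 157 ≡ 5 (mod 8), (2/157) = -1, so (2/157)^6 = +1.
Reached (1/157) = 1. Collecting the sign flips along the way, the symbol is +1.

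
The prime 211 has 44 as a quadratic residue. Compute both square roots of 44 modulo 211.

Since 211 ≡ 3 (mod 4), a square root of 44 is 44^((211+1)/4) = 44^53 mod 211.
Repeated squaring: 44^2≡37, 44^4≡103, 44^8≡59, 44^16≡105, 44^32≡53 (mod 211).
44^53 = 44^(32+16+4+1) ≡ 172 (mod 211).
Check: 172² = 29584 ≡ 44 (mod 211). The two roots are 39 and 172.

39, 172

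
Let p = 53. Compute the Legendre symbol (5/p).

Reciprocity: 5 ≡ 1 and 53 ≡ 1 (mod 4), so (5/53) = +(53/5).
Reduce top mod 5: now compute (3/5).
Reciprocity: 3 ≡ 3 and 5 ≡ 1 (mod 4), so (3/5) = +(5/3).
Reduce top mod 3: now compute (2/3).
Pull out 2: since 3 ≡ 3 (mod 8), (2/3) = -1.
Reached (1/3) = 1. Collecting the sign flips along the way, the symbol is -1.

-1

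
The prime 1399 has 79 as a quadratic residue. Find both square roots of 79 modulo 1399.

275, 1124

Since 1399 ≡ 3 (mod 4), a square root of 79 is 79^((1399+1)/4) = 79^350 mod 1399.
Repeated squaring: 79^2≡645, 79^4≡522, 79^8≡1078, 79^16≡914, 79^32≡193, 79^64≡875, 79^128≡372, 79^256≡1282 (mod 1399).
79^350 = 79^(256+64+16+8+4+2) ≡ 275 (mod 1399).
Check: 275² = 75625 ≡ 79 (mod 1399). The two roots are 275 and 1124.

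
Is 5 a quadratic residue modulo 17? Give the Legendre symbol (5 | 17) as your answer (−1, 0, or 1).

-1

Reciprocity: 5 ≡ 1 and 17 ≡ 1 (mod 4), so (5/17) = +(17/5).
Reduce top mod 5: now compute (2/5).
Pull out 2: since 5 ≡ 5 (mod 8), (2/5) = -1.
Reached (1/5) = 1. Collecting the sign flips along the way, the symbol is -1.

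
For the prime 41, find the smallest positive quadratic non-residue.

(2/41) = +1, so 2 is a residue.
(3/41) = −1, so 3 is the smallest positive non-residue mod 41.

3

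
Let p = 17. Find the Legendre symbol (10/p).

-1

Euler's criterion: (10/17) ≡ 10^8 (mod 17).
10^2 ≡ 15 (mod 17)
10^4 ≡ 4 (mod 17)
10^8 ≡ 16 (mod 17)
10^8 = 10^(8) ≡ 16 (mod 17).
Result is 16 ≡ −1, so (10/17) = −1.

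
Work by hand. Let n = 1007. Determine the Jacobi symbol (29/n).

-1

Reciprocity: 29 ≡ 1 and 1007 ≡ 3 (mod 4), so (29/1007) = +(1007/29).
Reduce top mod 29: now compute (21/29).
Reciprocity: 21 ≡ 1 and 29 ≡ 1 (mod 4), so (21/29) = +(29/21).
Reduce top mod 21: now compute (8/21).
Pull out 2^3: since 21 ≡ 5 (mod 8), (2/21) = -1, so (2/21)^3 = -1.
Reached (1/21) = 1. Collecting the sign flips along the way, the symbol is -1.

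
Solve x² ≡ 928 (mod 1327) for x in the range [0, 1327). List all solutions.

385, 942

Since 1327 ≡ 3 (mod 4), a square root of 928 is 928^((1327+1)/4) = 928^332 mod 1327.
Repeated squaring: 928^2≡1288, 928^4≡194, 928^8≡480, 928^16≡829, 928^32≡1182, 928^64≡1120, 928^128≡385, 928^256≡928 (mod 1327).
928^332 = 928^(256+64+8+4) ≡ 385 (mod 1327).
Check: 385² = 148225 ≡ 928 (mod 1327). The two roots are 385 and 942.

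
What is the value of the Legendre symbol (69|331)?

1

Euler's criterion: (69/331) ≡ 69^165 (mod 331).
69^2 ≡ 127 (mod 331)
69^4 ≡ 241 (mod 331)
69^8 ≡ 156 (mod 331)
69^16 ≡ 173 (mod 331)
69^32 ≡ 139 (mod 331)
69^64 ≡ 123 (mod 331)
69^128 ≡ 234 (mod 331)
69^165 = 69^(128+32+4+1) ≡ 1 (mod 331).
Result is 1, so (69/331) = 1.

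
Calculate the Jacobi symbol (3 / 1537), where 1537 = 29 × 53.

1

Reciprocity: 3 ≡ 3 and 1537 ≡ 1 (mod 4), so (3/1537) = +(1537/3).
Reduce top mod 3: now compute (1/3).
Reached (1/3) = 1. Collecting the sign flips along the way, the symbol is +1.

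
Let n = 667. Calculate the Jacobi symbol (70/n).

Pull out 2: since 667 ≡ 3 (mod 8), (2/667) = -1.
Reciprocity: 35 ≡ 3 and 667 ≡ 3 (mod 4), so (35/667) = −(667/35).
Reduce top mod 35: now compute (2/35).
Pull out 2: since 35 ≡ 3 (mod 8), (2/35) = -1.
Reached (1/35) = 1. Collecting the sign flips along the way, the symbol is -1.

-1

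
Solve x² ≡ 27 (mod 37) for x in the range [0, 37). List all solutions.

37 ≡ 1 (mod 4), so we find a root by search.
Trying successive values, 8² = 64 ≡ 27 (mod 37). The other root is 37 − 8 = 29.

8, 29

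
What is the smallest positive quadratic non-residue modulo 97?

5

(2/97) = +1, so 2 is a residue.
(3/97) = +1, so 3 is a residue.
(4/97) = +1, so 4 is a residue.
(5/97) = −1, so 5 is the smallest positive non-residue mod 97.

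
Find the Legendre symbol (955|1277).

Reciprocity: 955 ≡ 3 and 1277 ≡ 1 (mod 4), so (955/1277) = +(1277/955).
Reduce top mod 955: now compute (322/955).
Pull out 2: since 955 ≡ 3 (mod 8), (2/955) = -1.
Reciprocity: 161 ≡ 1 and 955 ≡ 3 (mod 4), so (161/955) = +(955/161).
Reduce top mod 161: now compute (150/161).
Pull out 2: since 161 ≡ 1 (mod 8), (2/161) = +1.
Reciprocity: 75 ≡ 3 and 161 ≡ 1 (mod 4), so (75/161) = +(161/75).
Reduce top mod 75: now compute (11/75).
Reciprocity: 11 ≡ 3 and 75 ≡ 3 (mod 4), so (11/75) = −(75/11).
Reduce top mod 11: now compute (9/11).
Reciprocity: 9 ≡ 1 and 11 ≡ 3 (mod 4), so (9/11) = +(11/9).
Reduce top mod 9: now compute (2/9).
Pull out 2: since 9 ≡ 1 (mod 8), (2/9) = +1.
Reached (1/9) = 1. Collecting the sign flips along the way, the symbol is +1.

1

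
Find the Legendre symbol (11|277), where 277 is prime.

Euler's criterion: (11/277) ≡ 11^138 (mod 277).
11^2 ≡ 121 (mod 277)
11^4 ≡ 237 (mod 277)
11^8 ≡ 215 (mod 277)
11^16 ≡ 243 (mod 277)
11^32 ≡ 48 (mod 277)
11^64 ≡ 88 (mod 277)
11^128 ≡ 265 (mod 277)
11^138 = 11^(128+8+2) ≡ 276 (mod 277).
Result is 276 ≡ −1, so (11/277) = −1.

-1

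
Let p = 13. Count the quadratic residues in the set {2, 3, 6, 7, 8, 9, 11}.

2

(2/13) = -1 → non-residue.
(3/13) = +1 → QR.
(6/13) = -1 → non-residue.
(7/13) = -1 → non-residue.
(8/13) = -1 → non-residue.
(9/13) = +1 → QR.
(11/13) = -1 → non-residue.
Total quadratic residues among the 7: 2.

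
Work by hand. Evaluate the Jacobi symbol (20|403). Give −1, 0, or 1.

Pull out 2^2: since 403 ≡ 3 (mod 8), (2/403) = -1, so (2/403)^2 = +1.
Reciprocity: 5 ≡ 1 and 403 ≡ 3 (mod 4), so (5/403) = +(403/5).
Reduce top mod 5: now compute (3/5).
Reciprocity: 3 ≡ 3 and 5 ≡ 1 (mod 4), so (3/5) = +(5/3).
Reduce top mod 3: now compute (2/3).
Pull out 2: since 3 ≡ 3 (mod 8), (2/3) = -1.
Reached (1/3) = 1. Collecting the sign flips along the way, the symbol is -1.

-1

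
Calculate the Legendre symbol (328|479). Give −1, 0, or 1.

-1

Pull out 2^3: since 479 ≡ 7 (mod 8), (2/479) = +1, so (2/479)^3 = +1.
Reciprocity: 41 ≡ 1 and 479 ≡ 3 (mod 4), so (41/479) = +(479/41).
Reduce top mod 41: now compute (28/41).
Pull out 2^2: since 41 ≡ 1 (mod 8), (2/41) = +1, so (2/41)^2 = +1.
Reciprocity: 7 ≡ 3 and 41 ≡ 1 (mod 4), so (7/41) = +(41/7).
Reduce top mod 7: now compute (6/7).
Pull out 2: since 7 ≡ 7 (mod 8), (2/7) = +1.
Reciprocity: 3 ≡ 3 and 7 ≡ 3 (mod 4), so (3/7) = −(7/3).
Reduce top mod 3: now compute (1/3).
Reached (1/3) = 1. Collecting the sign flips along the way, the symbol is -1.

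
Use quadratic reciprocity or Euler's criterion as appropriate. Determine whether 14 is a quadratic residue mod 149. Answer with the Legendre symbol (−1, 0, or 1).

-1

Euler's criterion: (14/149) ≡ 14^74 (mod 149).
14^2 ≡ 47 (mod 149)
14^4 ≡ 123 (mod 149)
14^8 ≡ 80 (mod 149)
14^16 ≡ 142 (mod 149)
14^32 ≡ 49 (mod 149)
14^64 ≡ 17 (mod 149)
14^74 = 14^(64+8+2) ≡ 148 (mod 149).
Result is 148 ≡ −1, so (14/149) = −1.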